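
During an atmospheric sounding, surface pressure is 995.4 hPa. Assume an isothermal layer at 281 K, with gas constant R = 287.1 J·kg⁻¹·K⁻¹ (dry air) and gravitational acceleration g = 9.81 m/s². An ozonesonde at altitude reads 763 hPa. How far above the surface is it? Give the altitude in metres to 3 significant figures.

Scale height: H = RT/g = 287.1 × 281 / 9.81 = 8223.8 m.
Invert the barometric formula: z = H ln(P₀/P).
P₀/P = 995.4/763 = 1.3046; ln(1.3046) = 0.26590.
z = 8223.8 × 0.26590 = 2186.7 m.

z ≈ 2190 m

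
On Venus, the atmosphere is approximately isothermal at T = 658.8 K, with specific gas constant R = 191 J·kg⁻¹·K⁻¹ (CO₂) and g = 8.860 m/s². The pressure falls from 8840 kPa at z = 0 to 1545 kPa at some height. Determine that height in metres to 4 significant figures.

z ≈ 24770 m

Scale height: H = RT/g = 191 × 658.8 / 8.860 = 14202 m.
Invert the barometric formula: z = H ln(P₀/P).
P₀/P = 8840/1545 = 5.7217; ln(5.7217) = 1.7443.
z = 14202 × 1.7443 = 24773 m.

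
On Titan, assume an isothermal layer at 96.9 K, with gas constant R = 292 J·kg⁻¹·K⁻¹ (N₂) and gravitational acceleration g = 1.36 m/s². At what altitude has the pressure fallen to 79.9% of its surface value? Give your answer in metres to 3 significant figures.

Scale height: H = RT/g = 292 × 96.9 / 1.36 = 20805 m.
Set P/P₀ = exp(−z/H) = 0.799, so z = −H ln(0.799).
−ln(0.799) = 0.22439; z = 20805 × 0.22439 = 4668.4 m.

z ≈ 4670 m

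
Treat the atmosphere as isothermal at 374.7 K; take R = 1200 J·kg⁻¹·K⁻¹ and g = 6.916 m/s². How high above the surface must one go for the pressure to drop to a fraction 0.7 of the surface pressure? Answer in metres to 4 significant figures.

z ≈ 23190 m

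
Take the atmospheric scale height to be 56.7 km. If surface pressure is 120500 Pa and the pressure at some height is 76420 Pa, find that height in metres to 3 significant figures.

z ≈ 25800 m

Invert the barometric formula: z = H ln(P₀/P).
P₀/P = 120500/76420 = 1.5768; ln(1.5768) = 0.45540.
z = 56700 × 0.45540 = 25821 m.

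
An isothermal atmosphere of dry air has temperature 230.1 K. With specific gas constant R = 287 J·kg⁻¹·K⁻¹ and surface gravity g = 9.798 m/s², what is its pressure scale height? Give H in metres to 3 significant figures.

H ≈ 6740 m

The scale height of an isothermal atmosphere is H = RT/g.
H = 287 × 230.1 / 9.798 = 66039/9.798 = 6740.0 m.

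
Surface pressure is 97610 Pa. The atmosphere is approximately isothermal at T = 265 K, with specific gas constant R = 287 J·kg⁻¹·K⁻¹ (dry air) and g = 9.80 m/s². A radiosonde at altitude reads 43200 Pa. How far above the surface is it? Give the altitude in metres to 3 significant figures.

z ≈ 6330 m

Scale height: H = RT/g = 287 × 265 / 9.80 = 7760.7 m.
Invert the barometric formula: z = H ln(P₀/P).
P₀/P = 97610/43200 = 2.2595; ln(2.2595) = 0.81514.
z = 7760.7 × 0.81514 = 6326.1 m.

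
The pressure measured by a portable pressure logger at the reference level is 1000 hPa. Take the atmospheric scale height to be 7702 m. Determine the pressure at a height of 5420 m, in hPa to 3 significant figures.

Barometric formula: P = P₀ exp(−z/H).
z/H = 5420.0/7702.0 = 0.70371; exp(−0.70371) = 0.49475.
P = 1000 × 0.49475 = 494.75 hPa.

P ≈ 495 hPa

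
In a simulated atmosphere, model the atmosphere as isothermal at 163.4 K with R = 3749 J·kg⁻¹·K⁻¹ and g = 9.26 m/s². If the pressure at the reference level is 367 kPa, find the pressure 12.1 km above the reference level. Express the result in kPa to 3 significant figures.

P ≈ 306 kPa

Scale height: H = RT/g = 3749 × 163.4 / 9.26 = 66154 m.
Barometric formula: P = P₀ exp(−z/H).
z/H = 12100/66154 = 0.18291; exp(−0.18291) = 0.83284.
P = 367 × 0.83284 = 305.65 kPa.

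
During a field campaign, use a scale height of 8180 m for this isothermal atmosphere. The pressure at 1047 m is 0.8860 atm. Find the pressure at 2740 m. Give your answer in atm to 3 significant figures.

Between two levels, P₂ = P₁ exp(−Δz/H) with Δz = z₂ − z₁.
Δz = 2740.0 − 1047.0 = 1693.0 m; Δz/H = 1693.0/8180.0 = 0.20697.
P₂ = 0.8860 × exp(−0.20697) = 0.8860 × 0.81304 = 0.72035 atm.

P ≈ 0.720 atm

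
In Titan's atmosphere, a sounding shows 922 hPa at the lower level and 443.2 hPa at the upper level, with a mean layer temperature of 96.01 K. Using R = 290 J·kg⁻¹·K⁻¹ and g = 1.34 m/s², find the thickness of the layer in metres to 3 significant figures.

Hypsometric equation: Δz = (R T̄/g) ln(P₁/P₂).
R T̄/g = 290 × 96.01 / 1.34 = 20778 m.
ln(922/443.2) = ln(2.0803) = 0.73251.
Δz = 20778 × 0.73251 = 15220 m.

Δz ≈ 15200 m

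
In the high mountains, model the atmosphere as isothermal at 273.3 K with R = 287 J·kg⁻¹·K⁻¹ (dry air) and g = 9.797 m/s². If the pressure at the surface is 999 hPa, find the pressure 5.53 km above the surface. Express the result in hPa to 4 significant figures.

P ≈ 500.7 hPa

Scale height: H = RT/g = 287 × 273.3 / 9.797 = 8006.2 m.
Barometric formula: P = P₀ exp(−z/H).
z/H = 5530.0/8006.2 = 0.69071; exp(−0.69071) = 0.50122.
P = 999 × 0.50122 = 500.72 hPa.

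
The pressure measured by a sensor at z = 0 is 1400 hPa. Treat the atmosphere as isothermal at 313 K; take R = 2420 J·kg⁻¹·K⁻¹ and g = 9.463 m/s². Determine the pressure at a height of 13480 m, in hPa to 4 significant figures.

Scale height: H = RT/g = 2420 × 313 / 9.463 = 80044 m.
Barometric formula: P = P₀ exp(−z/H).
z/H = 13480/80044 = 0.16841; exp(−0.16841) = 0.84501.
P = 1400 × 0.84501 = 1183.0 hPa.

P ≈ 1183 hPa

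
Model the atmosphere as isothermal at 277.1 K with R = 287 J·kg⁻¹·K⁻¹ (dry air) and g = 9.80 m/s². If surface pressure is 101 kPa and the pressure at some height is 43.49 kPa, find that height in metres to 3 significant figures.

z ≈ 6840 m

Scale height: H = RT/g = 287 × 277.1 / 9.80 = 8115.1 m.
Invert the barometric formula: z = H ln(P₀/P).
P₀/P = 101/43.49 = 2.3224; ln(2.3224) = 0.84260.
z = 8115.1 × 0.84260 = 6837.8 m.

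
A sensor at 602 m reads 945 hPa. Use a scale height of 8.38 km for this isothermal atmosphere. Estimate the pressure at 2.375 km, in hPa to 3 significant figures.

P ≈ 765 hPa

Between two levels, P₂ = P₁ exp(−Δz/H) with Δz = z₂ − z₁.
Δz = 2375.0 − 602.00 = 1773.0 m; Δz/H = 1773.0/8380.0 = 0.21158.
P₂ = 945 × exp(−0.21158) = 945 × 0.80930 = 764.79 hPa.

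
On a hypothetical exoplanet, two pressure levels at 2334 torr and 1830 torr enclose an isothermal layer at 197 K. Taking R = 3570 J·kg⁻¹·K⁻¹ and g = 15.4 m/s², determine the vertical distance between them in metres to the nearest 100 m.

Δz ≈ 11100 m

Hypsometric equation: Δz = (R T̄/g) ln(P₁/P₂).
R T̄/g = 3570 × 197 / 15.4 = 45668 m.
ln(2334/1830) = ln(1.2754) = 0.24326.
Δz = 45668 × 0.24326 = 11109 m.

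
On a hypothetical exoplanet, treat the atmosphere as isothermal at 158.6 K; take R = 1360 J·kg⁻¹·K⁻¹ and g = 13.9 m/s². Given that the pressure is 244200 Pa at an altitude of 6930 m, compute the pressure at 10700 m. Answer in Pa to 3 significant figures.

P ≈ 192000 Pa

Scale height: H = RT/g = 1360 × 158.6 / 13.9 = 15518 m.
Between two levels, P₂ = P₁ exp(−Δz/H) with Δz = z₂ − z₁.
Δz = 10700 − 6930.0 = 3770.0 m; Δz/H = 3770.0/15518 = 0.24294.
P₂ = 244200 × exp(−0.24294) = 244200 × 0.78432 = 191530 Pa.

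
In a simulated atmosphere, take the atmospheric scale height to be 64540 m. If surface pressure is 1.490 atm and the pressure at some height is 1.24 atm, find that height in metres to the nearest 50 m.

Invert the barometric formula: z = H ln(P₀/P).
P₀/P = 1.490/1.24 = 1.2016; ln(1.2016) = 0.18365.
z = 64540 × 0.18365 = 11853 m.

z ≈ 11850 m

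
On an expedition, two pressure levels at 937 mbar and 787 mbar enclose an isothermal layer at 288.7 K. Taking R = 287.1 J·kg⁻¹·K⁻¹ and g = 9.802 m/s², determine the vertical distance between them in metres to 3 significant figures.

Δz ≈ 1480 m

Hypsometric equation: Δz = (R T̄/g) ln(P₁/P₂).
R T̄/g = 287.1 × 288.7 / 9.802 = 8456.0 m.
ln(937/787) = ln(1.1906) = 0.17446.
Δz = 8456.0 × 0.17446 = 1475.2 m.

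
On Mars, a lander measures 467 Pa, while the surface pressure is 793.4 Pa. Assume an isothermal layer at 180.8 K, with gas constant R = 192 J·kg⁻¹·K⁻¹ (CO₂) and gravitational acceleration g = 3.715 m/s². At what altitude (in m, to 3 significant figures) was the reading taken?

z ≈ 4950 m

Scale height: H = RT/g = 192 × 180.8 / 3.715 = 9344.2 m.
Invert the barometric formula: z = H ln(P₀/P).
P₀/P = 793.4/467 = 1.6989; ln(1.6989) = 0.52998.
z = 9344.2 × 0.52998 = 4952.2 m.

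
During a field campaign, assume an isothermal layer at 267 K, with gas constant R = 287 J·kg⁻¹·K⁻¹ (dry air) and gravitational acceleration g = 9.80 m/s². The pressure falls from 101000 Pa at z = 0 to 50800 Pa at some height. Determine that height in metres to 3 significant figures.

z ≈ 5370 m

Scale height: H = RT/g = 287 × 267 / 9.80 = 7819.3 m.
Invert the barometric formula: z = H ln(P₀/P).
P₀/P = 101000/50800 = 1.9882; ln(1.9882) = 0.68723.
z = 7819.3 × 0.68723 = 5373.7 m.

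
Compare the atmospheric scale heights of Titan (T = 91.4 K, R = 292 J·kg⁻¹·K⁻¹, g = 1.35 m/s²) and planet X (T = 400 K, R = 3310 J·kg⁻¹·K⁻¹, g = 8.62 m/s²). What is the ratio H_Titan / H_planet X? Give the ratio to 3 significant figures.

H = RT/g for each body.
H_Titan = 292 × 91.4 / 1.35 = 19769 m.
H_planet X = 3310 × 400 / 8.62 = 153600 m.
H_Titan/H_planet X = 19769/153600 = 0.12870.

H_Titan/H_planet X ≈ 0.129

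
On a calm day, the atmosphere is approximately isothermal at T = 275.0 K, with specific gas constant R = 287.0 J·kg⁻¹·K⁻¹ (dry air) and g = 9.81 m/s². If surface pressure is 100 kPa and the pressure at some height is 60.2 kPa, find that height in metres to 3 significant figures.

Scale height: H = RT/g = 287.0 × 275.0 / 9.81 = 8045.4 m.
Invert the barometric formula: z = H ln(P₀/P).
P₀/P = 100/60.2 = 1.6611; ln(1.6611) = 0.50748.
z = 8045.4 × 0.50748 = 4082.9 m.

z ≈ 4080 m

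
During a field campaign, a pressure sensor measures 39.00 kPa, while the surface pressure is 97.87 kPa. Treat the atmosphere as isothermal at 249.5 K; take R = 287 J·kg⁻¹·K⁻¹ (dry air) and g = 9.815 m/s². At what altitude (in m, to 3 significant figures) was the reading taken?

z ≈ 6710 m

Scale height: H = RT/g = 287 × 249.5 / 9.815 = 7295.6 m.
Invert the barometric formula: z = H ln(P₀/P).
P₀/P = 97.87/39.00 = 2.5095; ln(2.5095) = 0.92008.
z = 7295.6 × 0.92008 = 6712.5 m.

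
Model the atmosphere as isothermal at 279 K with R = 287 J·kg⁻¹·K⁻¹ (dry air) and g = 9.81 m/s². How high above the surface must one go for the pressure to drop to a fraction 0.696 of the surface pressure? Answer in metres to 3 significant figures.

z ≈ 2960 m

Scale height: H = RT/g = 287 × 279 / 9.81 = 8162.4 m.
Set P/P₀ = exp(−z/H) = 0.696, so z = −H ln(0.696).
−ln(0.696) = 0.36241; z = 8162.4 × 0.36241 = 2958.1 m.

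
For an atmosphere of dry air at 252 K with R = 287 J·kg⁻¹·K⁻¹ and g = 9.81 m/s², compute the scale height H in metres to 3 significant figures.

The scale height of an isothermal atmosphere is H = RT/g.
H = 287 × 252 / 9.81 = 72324/9.81 = 7372.5 m.

H ≈ 7370 m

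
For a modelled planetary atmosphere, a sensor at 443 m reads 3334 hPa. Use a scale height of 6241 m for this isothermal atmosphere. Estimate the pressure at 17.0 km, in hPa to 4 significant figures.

P ≈ 234.9 hPa

Between two levels, P₂ = P₁ exp(−Δz/H) with Δz = z₂ − z₁.
Δz = 17000 − 443.00 = 16557 m; Δz/H = 16557/6241.0 = 2.6529.
P₂ = 3334 × exp(−2.6529) = 3334 × 0.070447 = 234.87 hPa.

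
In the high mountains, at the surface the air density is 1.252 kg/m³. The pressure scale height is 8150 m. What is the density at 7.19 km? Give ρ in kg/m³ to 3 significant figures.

ρ ≈ 0.518 kg/m³

In an isothermal atmosphere, density decays like pressure: ρ = ρ₀ exp(−z/H).
z/H = 7190.0/8150.0 = 0.88221; exp(−0.88221) = 0.41387.
ρ = 1.252 × 0.41387 = 0.51817 kg/m³.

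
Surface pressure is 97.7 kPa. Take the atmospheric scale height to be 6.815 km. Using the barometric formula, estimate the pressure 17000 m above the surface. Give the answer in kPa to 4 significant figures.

Barometric formula: P = P₀ exp(−z/H).
z/H = 17000/6815.0 = 2.4945; exp(−2.4945) = 0.082538.
P = 97.7 × 0.082538 = 8.0640 kPa.

P ≈ 8.064 kPa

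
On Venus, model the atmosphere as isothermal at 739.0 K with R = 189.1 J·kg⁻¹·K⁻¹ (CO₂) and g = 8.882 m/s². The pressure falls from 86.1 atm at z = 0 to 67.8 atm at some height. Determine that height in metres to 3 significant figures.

z ≈ 3760 m

Scale height: H = RT/g = 189.1 × 739.0 / 8.882 = 15733 m.
Invert the barometric formula: z = H ln(P₀/P).
P₀/P = 86.1/67.8 = 1.2699; ln(1.2699) = 0.23894.
z = 15733 × 0.23894 = 3759.2 m.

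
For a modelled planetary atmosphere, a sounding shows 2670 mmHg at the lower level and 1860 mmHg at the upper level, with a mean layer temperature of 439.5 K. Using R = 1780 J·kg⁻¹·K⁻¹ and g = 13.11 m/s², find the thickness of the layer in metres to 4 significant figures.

Δz ≈ 21570 m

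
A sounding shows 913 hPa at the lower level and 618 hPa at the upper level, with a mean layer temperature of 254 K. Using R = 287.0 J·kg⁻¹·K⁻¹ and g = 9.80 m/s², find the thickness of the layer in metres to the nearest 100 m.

Δz ≈ 2900 m

Hypsometric equation: Δz = (R T̄/g) ln(P₁/P₂).
R T̄/g = 287.0 × 254 / 9.80 = 7438.6 m.
ln(913/618) = ln(1.4773) = 0.39022.
Δz = 7438.6 × 0.39022 = 2902.7 m.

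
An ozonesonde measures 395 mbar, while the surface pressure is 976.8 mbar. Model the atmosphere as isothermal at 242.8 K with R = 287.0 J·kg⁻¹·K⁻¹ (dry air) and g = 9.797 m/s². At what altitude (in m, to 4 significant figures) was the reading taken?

z ≈ 6440 m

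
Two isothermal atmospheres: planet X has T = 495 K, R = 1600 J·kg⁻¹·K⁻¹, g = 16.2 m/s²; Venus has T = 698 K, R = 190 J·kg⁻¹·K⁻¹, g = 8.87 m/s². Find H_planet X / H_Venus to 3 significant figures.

H = RT/g for each body.
H_planet X = 1600 × 495 / 16.2 = 48889 m.
H_Venus = 190 × 698 / 8.87 = 14952 m.
H_planet X/H_Venus = 48889/14952 = 3.2697.

H_planet X/H_Venus ≈ 3.27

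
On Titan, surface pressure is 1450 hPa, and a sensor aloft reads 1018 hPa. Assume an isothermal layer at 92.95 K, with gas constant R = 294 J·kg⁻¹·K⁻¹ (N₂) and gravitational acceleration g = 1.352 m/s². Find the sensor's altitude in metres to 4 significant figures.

Scale height: H = RT/g = 294 × 92.95 / 1.352 = 20212 m.
Invert the barometric formula: z = H ln(P₀/P).
P₀/P = 1450/1018 = 1.4244; ln(1.4244) = 0.35375.
z = 20212 × 0.35375 = 7150.0 m.

z ≈ 7150 m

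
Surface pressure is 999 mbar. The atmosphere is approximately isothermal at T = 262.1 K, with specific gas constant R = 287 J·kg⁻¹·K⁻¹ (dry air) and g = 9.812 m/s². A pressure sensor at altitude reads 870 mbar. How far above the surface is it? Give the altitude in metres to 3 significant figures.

Scale height: H = RT/g = 287 × 262.1 / 9.812 = 7666.4 m.
Invert the barometric formula: z = H ln(P₀/P).
P₀/P = 999/870 = 1.1483; ln(1.1483) = 0.13828.
z = 7666.4 × 0.13828 = 1060.1 m.

z ≈ 1060 m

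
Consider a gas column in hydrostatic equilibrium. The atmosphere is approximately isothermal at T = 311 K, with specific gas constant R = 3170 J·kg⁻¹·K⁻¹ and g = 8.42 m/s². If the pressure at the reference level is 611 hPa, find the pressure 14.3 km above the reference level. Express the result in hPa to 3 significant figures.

Scale height: H = RT/g = 3170 × 311 / 8.42 = 117090 m.
Barometric formula: P = P₀ exp(−z/H).
z/H = 14300/117090 = 0.12213; exp(−0.12213) = 0.88503.
P = 611 × 0.88503 = 540.75 hPa.

P ≈ 541 hPa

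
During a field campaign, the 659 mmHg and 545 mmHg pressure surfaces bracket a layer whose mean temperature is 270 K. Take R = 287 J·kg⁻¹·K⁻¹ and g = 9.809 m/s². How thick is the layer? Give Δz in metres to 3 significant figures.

Δz ≈ 1500 m

Hypsometric equation: Δz = (R T̄/g) ln(P₁/P₂).
R T̄/g = 287 × 270 / 9.809 = 7899.9 m.
ln(659/545) = ln(1.2092) = 0.18996.
Δz = 7899.9 × 0.18996 = 1500.7 m.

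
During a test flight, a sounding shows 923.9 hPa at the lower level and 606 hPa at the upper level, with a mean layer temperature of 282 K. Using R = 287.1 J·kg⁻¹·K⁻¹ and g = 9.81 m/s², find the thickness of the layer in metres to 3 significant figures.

Hypsometric equation: Δz = (R T̄/g) ln(P₁/P₂).
R T̄/g = 287.1 × 282 / 9.81 = 8253.0 m.
ln(923.9/606) = ln(1.5246) = 0.42173.
Δz = 8253.0 × 0.42173 = 3480.5 m.

Δz ≈ 3480 m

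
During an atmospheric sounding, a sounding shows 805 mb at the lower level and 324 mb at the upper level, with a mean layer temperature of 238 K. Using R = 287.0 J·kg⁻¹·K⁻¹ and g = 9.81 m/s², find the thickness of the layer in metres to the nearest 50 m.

Δz ≈ 6350 m

Hypsometric equation: Δz = (R T̄/g) ln(P₁/P₂).
R T̄/g = 287.0 × 238 / 9.81 = 6962.9 m.
ln(805/324) = ln(2.4846) = 0.91011.
Δz = 6962.9 × 0.91011 = 6337.0 m.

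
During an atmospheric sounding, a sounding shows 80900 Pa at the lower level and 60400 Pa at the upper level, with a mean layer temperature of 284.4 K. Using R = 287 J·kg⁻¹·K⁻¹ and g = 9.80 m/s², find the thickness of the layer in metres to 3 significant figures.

Hypsometric equation: Δz = (R T̄/g) ln(P₁/P₂).
R T̄/g = 287 × 284.4 / 9.80 = 8328.9 m.
ln(80900/60400) = ln(1.3394) = 0.29222.
Δz = 8328.9 × 0.29222 = 2433.9 m.

Δz ≈ 2430 m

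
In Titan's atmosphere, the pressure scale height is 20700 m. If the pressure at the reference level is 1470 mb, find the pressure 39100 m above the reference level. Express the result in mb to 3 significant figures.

Barometric formula: P = P₀ exp(−z/H).
z/H = 39100/20700 = 1.8889; exp(−1.8889) = 0.15124.
P = 1470 × 0.15124 = 222.32 mb.

P ≈ 222 mb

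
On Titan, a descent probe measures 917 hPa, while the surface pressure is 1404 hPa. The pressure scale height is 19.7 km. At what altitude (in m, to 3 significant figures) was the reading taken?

z ≈ 8390 m

Invert the barometric formula: z = H ln(P₀/P).
P₀/P = 1404/917 = 1.5311; ln(1.5311) = 0.42599.
z = 19700 × 0.42599 = 8392.0 m.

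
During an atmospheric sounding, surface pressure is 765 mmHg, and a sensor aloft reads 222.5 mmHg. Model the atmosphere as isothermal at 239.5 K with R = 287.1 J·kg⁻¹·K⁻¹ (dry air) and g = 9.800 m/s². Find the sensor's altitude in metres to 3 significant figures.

z ≈ 8660 m

Scale height: H = RT/g = 287.1 × 239.5 / 9.800 = 7016.4 m.
Invert the barometric formula: z = H ln(P₀/P).
P₀/P = 765/222.5 = 3.4382; ln(3.4382) = 1.2349.
z = 7016.4 × 1.2349 = 8664.6 m.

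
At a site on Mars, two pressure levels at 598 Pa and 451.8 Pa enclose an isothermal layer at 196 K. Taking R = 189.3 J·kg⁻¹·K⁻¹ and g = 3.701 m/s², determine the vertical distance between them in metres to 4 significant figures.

Δz ≈ 2811 m

Hypsometric equation: Δz = (R T̄/g) ln(P₁/P₂).
R T̄/g = 189.3 × 196 / 3.701 = 10025 m.
ln(598/451.8) = ln(1.3236) = 0.28036.
Δz = 10025 × 0.28036 = 2810.6 m.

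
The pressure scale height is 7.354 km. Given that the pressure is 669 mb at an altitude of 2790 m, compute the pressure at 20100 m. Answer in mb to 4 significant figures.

P ≈ 63.56 mb

Between two levels, P₂ = P₁ exp(−Δz/H) with Δz = z₂ − z₁.
Δz = 20100 − 2790.0 = 17310 m; Δz/H = 17310/7354.0 = 2.3538.
P₂ = 669 × exp(−2.3538) = 669 × 0.095007 = 63.560 mb.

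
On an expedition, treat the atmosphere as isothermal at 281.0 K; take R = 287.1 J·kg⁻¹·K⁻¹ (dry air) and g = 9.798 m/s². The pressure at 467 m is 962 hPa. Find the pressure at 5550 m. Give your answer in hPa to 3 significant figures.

P ≈ 519 hPa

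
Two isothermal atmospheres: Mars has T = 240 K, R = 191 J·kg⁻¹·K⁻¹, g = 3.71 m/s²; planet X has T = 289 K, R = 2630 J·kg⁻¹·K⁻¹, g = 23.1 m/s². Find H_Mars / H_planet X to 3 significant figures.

H_Mars/H_planet X ≈ 0.376

H = RT/g for each body.
H_Mars = 191 × 240 / 3.71 = 12356 m.
H_planet X = 2630 × 289 / 23.1 = 32903 m.
H_Mars/H_planet X = 12356/32903 = 0.37553.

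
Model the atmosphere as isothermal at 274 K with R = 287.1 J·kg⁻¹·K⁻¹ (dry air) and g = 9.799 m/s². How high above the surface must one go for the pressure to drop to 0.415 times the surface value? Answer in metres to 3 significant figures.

z ≈ 7060 m

Scale height: H = RT/g = 287.1 × 274 / 9.799 = 8027.9 m.
Set P/P₀ = exp(−z/H) = 0.415, so z = −H ln(0.415).
−ln(0.415) = 0.87948; z = 8027.9 × 0.87948 = 7060.4 m.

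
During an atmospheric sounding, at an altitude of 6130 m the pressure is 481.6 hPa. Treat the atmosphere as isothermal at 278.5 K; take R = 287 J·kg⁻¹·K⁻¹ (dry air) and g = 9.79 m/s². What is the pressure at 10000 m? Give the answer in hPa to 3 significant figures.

Scale height: H = RT/g = 287 × 278.5 / 9.79 = 8164.4 m.
Between two levels, P₂ = P₁ exp(−Δz/H) with Δz = z₂ − z₁.
Δz = 10000 − 6130.0 = 3870.0 m; Δz/H = 3870.0/8164.4 = 0.47401.
P₂ = 481.6 × exp(−0.47401) = 481.6 × 0.62250 = 299.80 hPa.

P ≈ 300 hPa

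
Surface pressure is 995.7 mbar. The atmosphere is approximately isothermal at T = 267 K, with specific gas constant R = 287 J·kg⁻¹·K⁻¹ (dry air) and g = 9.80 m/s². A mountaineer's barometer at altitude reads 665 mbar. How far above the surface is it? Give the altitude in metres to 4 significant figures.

Scale height: H = RT/g = 287 × 267 / 9.80 = 7819.3 m.
Invert the barometric formula: z = H ln(P₀/P).
P₀/P = 995.7/665 = 1.4973; ln(1.4973) = 0.40366.
z = 7819.3 × 0.40366 = 3156.3 m.

z ≈ 3156 m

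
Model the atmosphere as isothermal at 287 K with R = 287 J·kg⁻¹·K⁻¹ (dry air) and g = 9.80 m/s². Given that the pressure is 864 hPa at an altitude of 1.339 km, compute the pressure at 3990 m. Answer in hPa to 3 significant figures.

Scale height: H = RT/g = 287 × 287 / 9.80 = 8405.0 m.
Between two levels, P₂ = P₁ exp(−Δz/H) with Δz = z₂ − z₁.
Δz = 3990.0 − 1339.0 = 2651.0 m; Δz/H = 2651.0/8405.0 = 0.31541.
P₂ = 864 × exp(−0.31541) = 864 × 0.72949 = 630.28 hPa.

P ≈ 630 hPa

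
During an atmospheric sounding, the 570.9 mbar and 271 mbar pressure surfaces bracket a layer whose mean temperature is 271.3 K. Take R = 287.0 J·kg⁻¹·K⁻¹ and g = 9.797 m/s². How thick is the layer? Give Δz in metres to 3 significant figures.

Hypsometric equation: Δz = (R T̄/g) ln(P₁/P₂).
R T̄/g = 287.0 × 271.3 / 9.797 = 7947.6 m.
ln(570.9/271) = ln(2.1066) = 0.74508.
Δz = 7947.6 × 0.74508 = 5921.6 m.

Δz ≈ 5920 m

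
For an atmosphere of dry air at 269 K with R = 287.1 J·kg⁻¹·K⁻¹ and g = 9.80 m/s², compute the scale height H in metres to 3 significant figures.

The scale height of an isothermal atmosphere is H = RT/g.
H = 287.1 × 269 / 9.80 = 77230/9.80 = 7880.6 m.

H ≈ 7880 m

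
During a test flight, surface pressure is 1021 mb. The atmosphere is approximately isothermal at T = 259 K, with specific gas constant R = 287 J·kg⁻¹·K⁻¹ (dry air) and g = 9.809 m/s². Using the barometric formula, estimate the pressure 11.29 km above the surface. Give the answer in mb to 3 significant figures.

P ≈ 230 mb

Scale height: H = RT/g = 287 × 259 / 9.809 = 7578.0 m.
Barometric formula: P = P₀ exp(−z/H).
z/H = 11290/7578.0 = 1.4898; exp(−1.4898) = 0.22542.
P = 1021 × 0.22542 = 230.15 mb.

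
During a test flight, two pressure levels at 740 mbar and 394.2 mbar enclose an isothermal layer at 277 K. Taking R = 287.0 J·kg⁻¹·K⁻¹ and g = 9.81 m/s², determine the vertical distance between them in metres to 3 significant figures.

Hypsometric equation: Δz = (R T̄/g) ln(P₁/P₂).
R T̄/g = 287.0 × 277 / 9.81 = 8103.9 m.
ln(740/394.2) = ln(1.8772) = 0.62978.
Δz = 8103.9 × 0.62978 = 5103.7 m.

Δz ≈ 5100 m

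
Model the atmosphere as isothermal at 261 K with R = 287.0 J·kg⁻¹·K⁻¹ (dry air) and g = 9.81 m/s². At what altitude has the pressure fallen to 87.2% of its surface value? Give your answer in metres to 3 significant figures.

z ≈ 1050 m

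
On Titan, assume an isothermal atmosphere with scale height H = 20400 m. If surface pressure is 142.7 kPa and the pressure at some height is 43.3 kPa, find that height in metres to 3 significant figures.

Invert the barometric formula: z = H ln(P₀/P).
P₀/P = 142.7/43.3 = 3.2956; ln(3.2956) = 1.1926.
z = 20400 × 1.1926 = 24329 m.

z ≈ 24300 m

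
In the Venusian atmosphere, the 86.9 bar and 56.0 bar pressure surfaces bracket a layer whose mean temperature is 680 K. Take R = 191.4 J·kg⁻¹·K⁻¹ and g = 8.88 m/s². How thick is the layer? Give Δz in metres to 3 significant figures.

Δz ≈ 6440 m

Hypsometric equation: Δz = (R T̄/g) ln(P₁/P₂).
R T̄/g = 191.4 × 680 / 8.88 = 14657 m.
ln(86.9/56.0) = ln(1.5518) = 0.43942.
Δz = 14657 × 0.43942 = 6440.6 m.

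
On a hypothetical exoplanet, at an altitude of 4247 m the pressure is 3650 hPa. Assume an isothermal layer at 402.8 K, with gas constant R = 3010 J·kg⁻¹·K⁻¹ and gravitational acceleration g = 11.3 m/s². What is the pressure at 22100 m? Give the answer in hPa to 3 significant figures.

Scale height: H = RT/g = 3010 × 402.8 / 11.3 = 107290 m.
Between two levels, P₂ = P₁ exp(−Δz/H) with Δz = z₂ − z₁.
Δz = 22100 − 4247.0 = 17853 m; Δz/H = 17853/107290 = 0.16640.
P₂ = 3650 × exp(−0.16640) = 3650 × 0.84671 = 3090.5 hPa.

P ≈ 3090 hPa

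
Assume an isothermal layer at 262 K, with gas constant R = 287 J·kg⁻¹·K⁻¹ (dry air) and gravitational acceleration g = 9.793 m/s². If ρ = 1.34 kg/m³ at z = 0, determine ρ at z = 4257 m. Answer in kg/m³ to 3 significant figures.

Scale height: H = RT/g = 287 × 262 / 9.793 = 7678.3 m.
In an isothermal atmosphere, density decays like pressure: ρ = ρ₀ exp(−z/H).
z/H = 4257.0/7678.3 = 0.55442; exp(−0.55442) = 0.57441.
ρ = 1.34 × 0.57441 = 0.76971 kg/m³.

ρ ≈ 0.770 kg/m³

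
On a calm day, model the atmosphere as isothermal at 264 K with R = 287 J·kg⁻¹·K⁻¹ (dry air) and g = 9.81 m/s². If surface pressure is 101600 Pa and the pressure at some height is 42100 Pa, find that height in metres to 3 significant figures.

z ≈ 6800 m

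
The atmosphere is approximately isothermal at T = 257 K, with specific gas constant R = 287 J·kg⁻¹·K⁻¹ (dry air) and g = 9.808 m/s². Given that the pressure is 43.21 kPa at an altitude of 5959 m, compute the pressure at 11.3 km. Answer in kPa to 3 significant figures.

P ≈ 21.2 kPa

Scale height: H = RT/g = 287 × 257 / 9.808 = 7520.3 m.
Between two levels, P₂ = P₁ exp(−Δz/H) with Δz = z₂ − z₁.
Δz = 11300 − 5959.0 = 5341.0 m; Δz/H = 5341.0/7520.3 = 0.71021.
P₂ = 43.21 × exp(−0.71021) = 43.21 × 0.49154 = 21.239 kPa.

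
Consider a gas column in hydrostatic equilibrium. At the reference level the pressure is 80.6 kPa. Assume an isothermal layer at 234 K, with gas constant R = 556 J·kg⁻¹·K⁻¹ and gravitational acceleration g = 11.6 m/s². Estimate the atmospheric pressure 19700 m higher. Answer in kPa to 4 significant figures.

Scale height: H = RT/g = 556 × 234 / 11.6 = 11216 m.
Barometric formula: P = P₀ exp(−z/H).
z/H = 19700/11216 = 1.7564; exp(−1.7564) = 0.17267.
P = 80.6 × 0.17267 = 13.917 kPa.

P ≈ 13.92 kPa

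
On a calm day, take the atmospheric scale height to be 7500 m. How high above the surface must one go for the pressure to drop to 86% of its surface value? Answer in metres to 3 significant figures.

Set P/P₀ = exp(−z/H) = 0.86, so z = −H ln(0.86).
−ln(0.86) = 0.15082; z = 7500.0 × 0.15082 = 1131.2 m.

z ≈ 1130 m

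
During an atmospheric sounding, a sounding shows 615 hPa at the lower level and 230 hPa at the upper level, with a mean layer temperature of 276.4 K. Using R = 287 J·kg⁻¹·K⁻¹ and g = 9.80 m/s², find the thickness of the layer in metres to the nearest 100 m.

Hypsometric equation: Δz = (R T̄/g) ln(P₁/P₂).
R T̄/g = 287 × 276.4 / 9.80 = 8094.6 m.
ln(615/230) = ln(2.6739) = 0.98354.
Δz = 8094.6 × 0.98354 = 7961.4 m.

Δz ≈ 8000 m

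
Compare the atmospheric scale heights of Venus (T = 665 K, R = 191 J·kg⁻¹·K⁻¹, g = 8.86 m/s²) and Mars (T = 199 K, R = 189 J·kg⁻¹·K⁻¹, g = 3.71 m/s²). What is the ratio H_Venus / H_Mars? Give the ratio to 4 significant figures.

H = RT/g for each body.
H_Venus = 191 × 665 / 8.86 = 14336 m.
H_Mars = 189 × 199 / 3.71 = 10138 m.
H_Venus/H_Mars = 14336/10138 = 1.4141.

H_Venus/H_Mars ≈ 1.414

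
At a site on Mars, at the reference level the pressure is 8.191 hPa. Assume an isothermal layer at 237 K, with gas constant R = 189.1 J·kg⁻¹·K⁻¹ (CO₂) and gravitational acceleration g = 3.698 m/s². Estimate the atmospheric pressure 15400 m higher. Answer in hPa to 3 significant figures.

Scale height: H = RT/g = 189.1 × 237 / 3.698 = 12119 m.
Barometric formula: P = P₀ exp(−z/H).
z/H = 15400/12119 = 1.2707; exp(−1.2707) = 0.28064.
P = 8.191 × 0.28064 = 2.2987 hPa.

P ≈ 2.30 hPa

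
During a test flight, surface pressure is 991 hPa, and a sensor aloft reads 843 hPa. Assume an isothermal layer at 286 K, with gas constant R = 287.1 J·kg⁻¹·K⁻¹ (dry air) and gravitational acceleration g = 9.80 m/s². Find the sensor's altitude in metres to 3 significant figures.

z ≈ 1360 m

Scale height: H = RT/g = 287.1 × 286 / 9.80 = 8378.6 m.
Invert the barometric formula: z = H ln(P₀/P).
P₀/P = 991/843 = 1.1756; ln(1.1756) = 0.16178.
z = 8378.6 × 0.16178 = 1355.5 m.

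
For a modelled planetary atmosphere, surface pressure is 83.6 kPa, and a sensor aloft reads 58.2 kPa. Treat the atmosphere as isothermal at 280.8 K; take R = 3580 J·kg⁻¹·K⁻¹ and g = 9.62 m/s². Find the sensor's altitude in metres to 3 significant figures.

Scale height: H = RT/g = 3580 × 280.8 / 9.62 = 104500 m.
Invert the barometric formula: z = H ln(P₀/P).
P₀/P = 83.6/58.2 = 1.4364; ln(1.4364) = 0.36214.
z = 104500 × 0.36214 = 37844 m.

z ≈ 37800 m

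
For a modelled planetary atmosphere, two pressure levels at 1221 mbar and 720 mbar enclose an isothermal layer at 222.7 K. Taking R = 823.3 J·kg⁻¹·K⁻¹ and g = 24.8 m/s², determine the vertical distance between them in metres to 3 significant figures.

Δz ≈ 3900 m

Hypsometric equation: Δz = (R T̄/g) ln(P₁/P₂).
R T̄/g = 823.3 × 222.7 / 24.8 = 7393.1 m.
ln(1221/720) = ln(1.6958) = 0.52815.
Δz = 7393.1 × 0.52815 = 3904.7 m.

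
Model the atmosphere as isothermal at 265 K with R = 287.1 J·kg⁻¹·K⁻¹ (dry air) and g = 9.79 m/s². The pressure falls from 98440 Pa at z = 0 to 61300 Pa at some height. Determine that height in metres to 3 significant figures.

Scale height: H = RT/g = 287.1 × 265 / 9.79 = 7771.3 m.
Invert the barometric formula: z = H ln(P₀/P).
P₀/P = 98440/61300 = 1.6059; ln(1.6059) = 0.47368.
z = 7771.3 × 0.47368 = 3681.1 m.

z ≈ 3680 m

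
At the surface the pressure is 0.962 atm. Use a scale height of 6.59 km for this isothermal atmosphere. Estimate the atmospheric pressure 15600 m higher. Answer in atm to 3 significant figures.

P ≈ 0.0902 atm

Barometric formula: P = P₀ exp(−z/H).
z/H = 15600/6590.0 = 2.3672; exp(−2.3672) = 0.093743.
P = 0.962 × 0.093743 = 0.090181 atm.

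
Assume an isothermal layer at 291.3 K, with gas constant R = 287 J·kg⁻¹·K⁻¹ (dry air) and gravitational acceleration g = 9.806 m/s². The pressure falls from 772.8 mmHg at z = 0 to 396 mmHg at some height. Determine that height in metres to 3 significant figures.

z ≈ 5700 m

Scale height: H = RT/g = 287 × 291.3 / 9.806 = 8525.7 m.
Invert the barometric formula: z = H ln(P₀/P).
P₀/P = 772.8/396 = 1.9515; ln(1.9515) = 0.66860.
z = 8525.7 × 0.66860 = 5700.3 m.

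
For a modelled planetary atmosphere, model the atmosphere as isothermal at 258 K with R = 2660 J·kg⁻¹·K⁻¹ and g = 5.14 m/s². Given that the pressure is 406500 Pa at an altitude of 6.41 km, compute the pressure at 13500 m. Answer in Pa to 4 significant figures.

Scale height: H = RT/g = 2660 × 258 / 5.14 = 133520 m.
Between two levels, P₂ = P₁ exp(−Δz/H) with Δz = z₂ − z₁.
Δz = 13500 − 6410.0 = 7090.0 m; Δz/H = 7090.0/133520 = 0.053101.
P₂ = 406500 × exp(−0.053101) = 406500 × 0.94828 = 385480 Pa.

P ≈ 385500 Pa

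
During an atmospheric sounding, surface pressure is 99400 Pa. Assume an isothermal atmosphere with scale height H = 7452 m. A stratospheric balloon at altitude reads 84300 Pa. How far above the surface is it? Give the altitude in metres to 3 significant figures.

z ≈ 1230 m

Invert the barometric formula: z = H ln(P₀/P).
P₀/P = 99400/84300 = 1.1791; ln(1.1791) = 0.16475.
z = 7452.0 × 0.16475 = 1227.7 m.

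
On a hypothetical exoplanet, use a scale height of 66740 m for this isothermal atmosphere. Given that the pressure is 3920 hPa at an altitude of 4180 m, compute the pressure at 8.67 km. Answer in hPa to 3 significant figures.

P ≈ 3660 hPa

Between two levels, P₂ = P₁ exp(−Δz/H) with Δz = z₂ − z₁.
Δz = 8670.0 − 4180.0 = 4490.0 m; Δz/H = 4490.0/66740 = 0.067276.
P₂ = 3920 × exp(−0.067276) = 3920 × 0.93494 = 3665.0 hPa.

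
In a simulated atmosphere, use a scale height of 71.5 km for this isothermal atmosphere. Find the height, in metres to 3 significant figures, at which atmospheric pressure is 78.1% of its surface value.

Set P/P₀ = exp(−z/H) = 0.781, so z = −H ln(0.781).
−ln(0.781) = 0.24718; z = 71500 × 0.24718 = 17673 m.

z ≈ 17700 m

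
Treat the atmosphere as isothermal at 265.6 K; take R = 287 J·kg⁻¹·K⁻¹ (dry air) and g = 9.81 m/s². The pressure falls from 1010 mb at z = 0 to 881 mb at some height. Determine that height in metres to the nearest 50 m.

Scale height: H = RT/g = 287 × 265.6 / 9.81 = 7770.4 m.
Invert the barometric formula: z = H ln(P₀/P).
P₀/P = 1010/881 = 1.1464; ln(1.1464) = 0.13663.
z = 7770.4 × 0.13663 = 1061.7 m.

z ≈ 1050 m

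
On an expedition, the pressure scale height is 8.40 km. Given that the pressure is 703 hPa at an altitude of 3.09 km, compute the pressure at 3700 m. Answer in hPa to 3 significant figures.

P ≈ 654 hPa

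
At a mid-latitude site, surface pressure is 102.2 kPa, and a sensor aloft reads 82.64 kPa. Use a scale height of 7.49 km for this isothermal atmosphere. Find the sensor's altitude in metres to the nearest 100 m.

Invert the barometric formula: z = H ln(P₀/P).
P₀/P = 102.2/82.64 = 1.2367; ln(1.2367) = 0.21245.
z = 7490.0 × 0.21245 = 1591.3 m.

z ≈ 1600 m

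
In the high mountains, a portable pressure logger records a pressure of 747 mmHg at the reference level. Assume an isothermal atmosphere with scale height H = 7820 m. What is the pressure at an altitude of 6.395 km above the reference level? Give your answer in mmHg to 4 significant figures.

P ≈ 329.7 mmHg

Barometric formula: P = P₀ exp(−z/H).
z/H = 6395.0/7820.0 = 0.81777; exp(−0.81777) = 0.44141.
P = 747 × 0.44141 = 329.73 mmHg.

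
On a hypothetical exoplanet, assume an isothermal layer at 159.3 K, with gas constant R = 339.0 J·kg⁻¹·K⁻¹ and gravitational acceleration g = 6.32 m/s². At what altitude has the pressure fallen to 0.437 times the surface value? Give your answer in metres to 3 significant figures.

z ≈ 7070 m

Scale height: H = RT/g = 339.0 × 159.3 / 6.32 = 8544.7 m.
Set P/P₀ = exp(−z/H) = 0.437, so z = −H ln(0.437).
−ln(0.437) = 0.82782; z = 8544.7 × 0.82782 = 7073.5 m.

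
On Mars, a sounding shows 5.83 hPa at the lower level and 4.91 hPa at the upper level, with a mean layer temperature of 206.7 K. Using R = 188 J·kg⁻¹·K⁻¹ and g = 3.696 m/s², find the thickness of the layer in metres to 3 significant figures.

Hypsometric equation: Δz = (R T̄/g) ln(P₁/P₂).
R T̄/g = 188 × 206.7 / 3.696 = 10514 m.
ln(5.83/4.91) = ln(1.1874) = 0.17177.
Δz = 10514 × 0.17177 = 1806.0 m.

Δz ≈ 1810 m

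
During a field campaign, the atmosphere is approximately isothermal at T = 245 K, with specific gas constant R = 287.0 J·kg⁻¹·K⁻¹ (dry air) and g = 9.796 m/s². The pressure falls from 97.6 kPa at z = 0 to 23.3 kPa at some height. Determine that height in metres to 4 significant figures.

Scale height: H = RT/g = 287.0 × 245 / 9.796 = 7177.9 m.
Invert the barometric formula: z = H ln(P₀/P).
P₀/P = 97.6/23.3 = 4.1888; ln(4.1888) = 1.4324.
z = 7177.9 × 1.4324 = 10282 m.

z ≈ 10280 m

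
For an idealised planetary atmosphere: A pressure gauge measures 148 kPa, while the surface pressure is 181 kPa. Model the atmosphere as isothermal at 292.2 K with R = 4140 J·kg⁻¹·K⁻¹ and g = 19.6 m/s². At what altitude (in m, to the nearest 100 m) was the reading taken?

Scale height: H = RT/g = 4140 × 292.2 / 19.6 = 61720 m.
Invert the barometric formula: z = H ln(P₀/P).
P₀/P = 181/148 = 1.2230; ln(1.2230) = 0.20131.
z = 61720 × 0.20131 = 12425 m.

z ≈ 12400 m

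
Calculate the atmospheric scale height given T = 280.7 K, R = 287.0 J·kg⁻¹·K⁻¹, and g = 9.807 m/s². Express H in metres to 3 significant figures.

The scale height of an isothermal atmosphere is H = RT/g.
H = 287.0 × 280.7 / 9.807 = 80561/9.807 = 8214.6 m.

H ≈ 8210 m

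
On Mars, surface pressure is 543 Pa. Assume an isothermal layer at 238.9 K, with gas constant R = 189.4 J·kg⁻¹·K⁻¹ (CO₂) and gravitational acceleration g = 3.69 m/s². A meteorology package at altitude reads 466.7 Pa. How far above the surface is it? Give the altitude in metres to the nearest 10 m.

z ≈ 1860 m

Scale height: H = RT/g = 189.4 × 238.9 / 3.69 = 12262 m.
Invert the barometric formula: z = H ln(P₀/P).
P₀/P = 543/466.7 = 1.1635; ln(1.1635) = 0.15143.
z = 12262 × 0.15143 = 1856.8 m.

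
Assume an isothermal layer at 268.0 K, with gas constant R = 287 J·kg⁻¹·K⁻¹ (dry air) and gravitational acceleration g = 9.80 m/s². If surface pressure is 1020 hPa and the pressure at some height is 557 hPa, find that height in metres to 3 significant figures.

z ≈ 4750 m

Scale height: H = RT/g = 287 × 268.0 / 9.80 = 7848.6 m.
Invert the barometric formula: z = H ln(P₀/P).
P₀/P = 1020/557 = 1.8312; ln(1.8312) = 0.60497.
z = 7848.6 × 0.60497 = 4748.2 m.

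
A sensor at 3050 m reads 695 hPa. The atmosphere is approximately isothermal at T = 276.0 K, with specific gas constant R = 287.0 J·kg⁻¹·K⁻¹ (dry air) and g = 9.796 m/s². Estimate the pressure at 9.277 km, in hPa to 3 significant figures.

Scale height: H = RT/g = 287.0 × 276.0 / 9.796 = 8086.2 m.
Between two levels, P₂ = P₁ exp(−Δz/H) with Δz = z₂ − z₁.
Δz = 9277.0 − 3050.0 = 6227.0 m; Δz/H = 6227.0/8086.2 = 0.77008.
P₂ = 695 × exp(−0.77008) = 695 × 0.46298 = 321.77 hPa.

P ≈ 322 hPa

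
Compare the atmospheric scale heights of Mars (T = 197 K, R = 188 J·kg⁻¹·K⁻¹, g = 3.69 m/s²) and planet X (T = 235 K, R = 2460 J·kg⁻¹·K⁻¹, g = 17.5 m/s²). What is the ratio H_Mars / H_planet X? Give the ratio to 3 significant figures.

H = RT/g for each body.
H_Mars = 188 × 197 / 3.69 = 10037 m.
H_planet X = 2460 × 235 / 17.5 = 33034 m.
H_Mars/H_planet X = 10037/33034 = 0.30384.

H_Mars/H_planet X ≈ 0.304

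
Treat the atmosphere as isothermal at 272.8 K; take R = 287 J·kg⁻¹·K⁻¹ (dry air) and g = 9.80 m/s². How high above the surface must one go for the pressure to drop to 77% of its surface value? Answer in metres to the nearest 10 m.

z ≈ 2090 m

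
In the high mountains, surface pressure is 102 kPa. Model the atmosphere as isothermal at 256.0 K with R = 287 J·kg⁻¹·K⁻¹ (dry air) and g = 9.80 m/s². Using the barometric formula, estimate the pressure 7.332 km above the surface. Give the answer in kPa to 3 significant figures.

Scale height: H = RT/g = 287 × 256.0 / 9.80 = 7497.1 m.
Barometric formula: P = P₀ exp(−z/H).
z/H = 7332.0/7497.1 = 0.97798; exp(−0.97798) = 0.37607.
P = 102 × 0.37607 = 38.359 kPa.

P ≈ 38.4 kPa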